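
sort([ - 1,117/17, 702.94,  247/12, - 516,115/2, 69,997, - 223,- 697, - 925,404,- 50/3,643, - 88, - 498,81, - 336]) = [ - 925,  -  697,- 516, - 498, - 336, - 223, - 88 ,-50/3, - 1,117/17, 247/12, 115/2,69,81,  404, 643 , 702.94, 997]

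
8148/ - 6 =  - 1358 + 0/1 = - 1358.00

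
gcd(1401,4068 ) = 3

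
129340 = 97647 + 31693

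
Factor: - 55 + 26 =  - 29^1= -29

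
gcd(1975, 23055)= 5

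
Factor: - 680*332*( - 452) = 2^7*5^1*17^1*83^1 * 113^1   =  102043520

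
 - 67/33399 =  - 1 + 33332/33399 = -0.00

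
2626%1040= 546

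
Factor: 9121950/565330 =3^3*5^1*29^1*233^1*56533^( - 1) =912195/56533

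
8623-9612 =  - 989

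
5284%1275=184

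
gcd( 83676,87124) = 4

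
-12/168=  -  1 + 13/14 = - 0.07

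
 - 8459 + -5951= - 14410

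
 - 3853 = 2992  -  6845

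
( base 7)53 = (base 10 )38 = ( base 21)1h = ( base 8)46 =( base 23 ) 1f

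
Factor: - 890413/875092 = -2^ ( - 2)*17^( - 2)*31^1*757^(  -  1)*28723^1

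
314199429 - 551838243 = -237638814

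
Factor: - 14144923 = -13^1*1088071^1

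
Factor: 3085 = 5^1*617^1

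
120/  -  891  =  -1 + 257/297 = - 0.13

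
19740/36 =548 + 1/3 =548.33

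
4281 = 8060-3779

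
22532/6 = 3755 + 1/3=3755.33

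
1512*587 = 887544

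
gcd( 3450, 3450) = 3450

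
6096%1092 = 636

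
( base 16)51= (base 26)33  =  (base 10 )81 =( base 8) 121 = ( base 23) 3c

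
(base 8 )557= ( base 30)c7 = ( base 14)1c3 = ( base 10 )367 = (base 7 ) 1033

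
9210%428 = 222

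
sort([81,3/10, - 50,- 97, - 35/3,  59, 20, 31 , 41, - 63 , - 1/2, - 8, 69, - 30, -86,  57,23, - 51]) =[ - 97, - 86 , - 63, - 51, - 50, - 30, - 35/3, - 8, - 1/2,3/10,20,23,31,41,57,59,69, 81]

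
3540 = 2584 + 956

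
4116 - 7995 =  - 3879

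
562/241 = 2 + 80/241 = 2.33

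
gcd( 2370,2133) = 237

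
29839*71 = 2118569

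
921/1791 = 307/597 = 0.51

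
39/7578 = 13/2526=0.01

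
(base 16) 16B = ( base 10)363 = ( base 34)an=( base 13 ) 21C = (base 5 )2423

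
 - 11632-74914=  - 86546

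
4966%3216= 1750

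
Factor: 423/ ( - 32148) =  - 2^ ( - 2 )*19^(  -  1 ) =-1/76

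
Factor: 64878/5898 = 11 = 11^1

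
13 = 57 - 44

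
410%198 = 14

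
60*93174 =5590440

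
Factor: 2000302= 2^1*1000151^1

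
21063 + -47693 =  - 26630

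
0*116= 0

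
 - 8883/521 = -8883/521  =  -  17.05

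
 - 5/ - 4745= 1/949 = 0.00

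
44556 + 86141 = 130697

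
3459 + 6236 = 9695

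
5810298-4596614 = 1213684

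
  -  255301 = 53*(-4817)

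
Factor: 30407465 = 5^1*11^1*83^1 * 6661^1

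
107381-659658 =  - 552277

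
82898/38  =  2181 + 10/19 = 2181.53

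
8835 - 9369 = -534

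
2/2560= 1/1280 = 0.00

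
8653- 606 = 8047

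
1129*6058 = 6839482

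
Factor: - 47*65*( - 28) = 2^2*5^1*7^1 * 13^1*47^1  =  85540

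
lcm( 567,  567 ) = 567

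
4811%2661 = 2150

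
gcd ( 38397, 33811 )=1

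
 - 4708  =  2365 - 7073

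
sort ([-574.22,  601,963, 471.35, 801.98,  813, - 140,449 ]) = [ - 574.22,  -  140, 449, 471.35, 601, 801.98,813, 963] 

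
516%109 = 80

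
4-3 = 1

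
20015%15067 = 4948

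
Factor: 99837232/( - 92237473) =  - 2^4*11^1 * 59^(  -  1 ) * 443^( - 1)*3529^(-1)*567257^1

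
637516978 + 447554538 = 1085071516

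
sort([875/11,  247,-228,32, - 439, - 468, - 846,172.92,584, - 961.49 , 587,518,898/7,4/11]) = [-961.49, - 846, - 468, - 439,- 228,4/11, 32,875/11,  898/7,172.92,247,518,584, 587 ]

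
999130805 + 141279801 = 1140410606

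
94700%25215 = 19055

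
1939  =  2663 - 724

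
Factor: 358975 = 5^2*83^1*173^1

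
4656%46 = 10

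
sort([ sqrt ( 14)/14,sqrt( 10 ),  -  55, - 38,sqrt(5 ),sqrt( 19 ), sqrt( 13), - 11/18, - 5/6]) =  [ - 55,- 38,-5/6, -11/18,sqrt( 14)/14, sqrt (5) , sqrt(10) , sqrt( 13), sqrt(19 )]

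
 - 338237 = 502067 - 840304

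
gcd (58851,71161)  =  1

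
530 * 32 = 16960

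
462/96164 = 231/48082 = 0.00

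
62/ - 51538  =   - 31/25769 =-0.00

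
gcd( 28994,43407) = 7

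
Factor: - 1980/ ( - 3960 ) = 1/2  =  2^( - 1)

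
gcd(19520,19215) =305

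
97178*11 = 1068958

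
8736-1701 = 7035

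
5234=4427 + 807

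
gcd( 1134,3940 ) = 2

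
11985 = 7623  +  4362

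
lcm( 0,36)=0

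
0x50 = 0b1010000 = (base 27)2Q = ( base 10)80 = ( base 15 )55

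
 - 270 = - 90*3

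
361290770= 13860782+347429988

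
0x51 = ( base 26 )33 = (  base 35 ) 2b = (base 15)56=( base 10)81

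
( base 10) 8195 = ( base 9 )12215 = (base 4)2000003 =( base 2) 10000000000011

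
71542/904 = 35771/452 = 79.14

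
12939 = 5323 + 7616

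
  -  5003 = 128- 5131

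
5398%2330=738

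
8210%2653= 251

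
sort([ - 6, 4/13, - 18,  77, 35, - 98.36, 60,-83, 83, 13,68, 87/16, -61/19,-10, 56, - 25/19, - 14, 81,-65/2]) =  [ - 98.36,-83, - 65/2,  -  18, - 14, - 10, - 6, - 61/19, - 25/19, 4/13,87/16, 13, 35,56 , 60,68, 77, 81,  83 ] 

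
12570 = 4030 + 8540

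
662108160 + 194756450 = 856864610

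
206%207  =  206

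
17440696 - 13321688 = 4119008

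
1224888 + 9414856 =10639744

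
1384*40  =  55360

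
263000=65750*4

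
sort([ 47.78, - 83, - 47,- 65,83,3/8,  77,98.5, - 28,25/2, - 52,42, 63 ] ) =[- 83, - 65, - 52,-47,- 28, 3/8,  25/2,42,  47.78,63, 77,83,98.5] 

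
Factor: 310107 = 3^1*7^1*14767^1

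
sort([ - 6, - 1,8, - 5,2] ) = [ - 6, - 5, - 1,  2,8 ] 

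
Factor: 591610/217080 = 883/324 = 2^(-2 )*3^( -4 )*883^1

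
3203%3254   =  3203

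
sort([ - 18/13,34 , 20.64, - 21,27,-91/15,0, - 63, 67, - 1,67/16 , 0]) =[ - 63, - 21, - 91/15, - 18/13, - 1,0, 0 , 67/16, 20.64, 27,34, 67] 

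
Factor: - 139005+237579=98574 = 2^1*3^1*7^1*2347^1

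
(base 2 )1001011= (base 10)75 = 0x4b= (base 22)39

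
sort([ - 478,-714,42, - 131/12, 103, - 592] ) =[- 714, - 592, - 478, - 131/12,42, 103]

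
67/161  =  67/161 = 0.42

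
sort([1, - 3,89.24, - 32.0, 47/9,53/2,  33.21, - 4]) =[  -  32.0,  -  4, - 3,  1, 47/9, 53/2 , 33.21, 89.24]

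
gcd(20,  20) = 20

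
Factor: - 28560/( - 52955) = 2^4*3^1*89^( - 1 ) = 48/89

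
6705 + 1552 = 8257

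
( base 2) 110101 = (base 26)21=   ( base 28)1P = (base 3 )1222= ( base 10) 53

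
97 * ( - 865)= - 83905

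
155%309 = 155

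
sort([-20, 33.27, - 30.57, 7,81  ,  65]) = [ - 30.57, - 20, 7,33.27,65,81]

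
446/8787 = 446/8787 = 0.05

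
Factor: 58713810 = 2^1*3^1*5^1 * 47^1* 41641^1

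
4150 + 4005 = 8155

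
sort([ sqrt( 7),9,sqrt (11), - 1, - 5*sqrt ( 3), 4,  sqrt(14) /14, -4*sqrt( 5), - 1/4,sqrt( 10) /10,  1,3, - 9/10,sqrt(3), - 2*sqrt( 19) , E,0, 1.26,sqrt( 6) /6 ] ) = [ - 4 * sqrt( 5), - 2 * sqrt(19), - 5 *sqrt( 3), - 1,-9/10, - 1/4, 0,sqrt(14)/14,sqrt(10)/10,sqrt( 6)/6, 1,1.26,sqrt(3 ),sqrt ( 7), E,  3,sqrt( 11), 4,9]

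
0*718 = 0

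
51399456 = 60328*852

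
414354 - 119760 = 294594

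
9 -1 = 8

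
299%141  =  17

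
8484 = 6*1414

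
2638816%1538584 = 1100232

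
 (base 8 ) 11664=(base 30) 5I4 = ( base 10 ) 5044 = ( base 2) 1001110110100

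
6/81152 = 3/40576=0.00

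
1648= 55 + 1593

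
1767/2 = 883 +1/2  =  883.50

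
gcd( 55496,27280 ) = 8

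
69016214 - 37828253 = 31187961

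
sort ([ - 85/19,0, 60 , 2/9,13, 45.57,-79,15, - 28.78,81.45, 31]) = [ - 79, - 28.78, - 85/19,0, 2/9 , 13,15,31, 45.57,60, 81.45]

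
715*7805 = 5580575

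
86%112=86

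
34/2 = 17 = 17.00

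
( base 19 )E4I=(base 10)5148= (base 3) 21001200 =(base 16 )141C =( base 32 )50s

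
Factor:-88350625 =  - 5^4*11^1*71^1*181^1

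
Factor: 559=13^1*43^1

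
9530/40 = 238 + 1/4 = 238.25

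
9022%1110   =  142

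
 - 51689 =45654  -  97343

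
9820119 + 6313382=16133501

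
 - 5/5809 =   -  5/5809 = - 0.00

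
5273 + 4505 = 9778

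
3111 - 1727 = 1384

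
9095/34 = 267+1/2 = 267.50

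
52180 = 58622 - 6442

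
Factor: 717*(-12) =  - 8604 = - 2^2*3^2*239^1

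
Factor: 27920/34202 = 40/49 =2^3*5^1*7^ (  -  2)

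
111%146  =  111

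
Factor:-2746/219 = -2^1 * 3^( - 1)*73^( - 1 )*1373^1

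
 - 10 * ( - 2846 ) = 28460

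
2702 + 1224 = 3926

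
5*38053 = 190265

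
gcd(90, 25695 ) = 45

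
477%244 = 233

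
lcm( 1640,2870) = 11480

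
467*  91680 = 42814560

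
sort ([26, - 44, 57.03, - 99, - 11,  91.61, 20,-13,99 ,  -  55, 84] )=[ - 99, - 55, - 44, - 13,  -  11, 20 , 26, 57.03, 84, 91.61, 99]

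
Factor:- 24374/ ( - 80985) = 2^1*3^( - 1)*5^(-1)*7^1*1741^1*5399^(-1)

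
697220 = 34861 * 20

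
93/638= 93/638 = 0.15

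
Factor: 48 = 2^4*3^1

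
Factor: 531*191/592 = 2^(-4)*3^2*37^ (- 1 )*59^1*191^1 = 101421/592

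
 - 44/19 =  - 44/19 = - 2.32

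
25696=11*2336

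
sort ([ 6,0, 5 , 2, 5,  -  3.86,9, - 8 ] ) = [ - 8,-3.86, 0, 2,5, 5,6, 9]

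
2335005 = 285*8193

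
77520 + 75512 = 153032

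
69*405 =27945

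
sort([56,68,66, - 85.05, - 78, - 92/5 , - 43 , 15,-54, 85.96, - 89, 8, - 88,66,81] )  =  [ - 89, - 88, - 85.05, - 78,-54, - 43, - 92/5, 8,15,56, 66,66,68  ,  81, 85.96]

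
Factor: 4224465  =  3^2 * 5^1*7^1*13411^1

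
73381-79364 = -5983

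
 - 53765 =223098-276863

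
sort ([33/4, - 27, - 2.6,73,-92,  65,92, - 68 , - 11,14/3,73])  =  [-92,-68, - 27, - 11,-2.6,14/3,  33/4,65,  73,73,92]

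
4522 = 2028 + 2494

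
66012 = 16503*4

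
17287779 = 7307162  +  9980617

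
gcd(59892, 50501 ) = 1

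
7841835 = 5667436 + 2174399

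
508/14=36 + 2/7 = 36.29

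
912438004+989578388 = 1902016392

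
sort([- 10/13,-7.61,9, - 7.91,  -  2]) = [ - 7.91,-7.61, - 2, - 10/13,9]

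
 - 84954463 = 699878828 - 784833291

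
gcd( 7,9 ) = 1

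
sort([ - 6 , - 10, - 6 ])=[ - 10,-6,-6]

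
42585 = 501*85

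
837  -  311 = 526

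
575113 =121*4753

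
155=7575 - 7420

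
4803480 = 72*66715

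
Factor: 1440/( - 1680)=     -  6/7 = - 2^1*3^1*7^( - 1) 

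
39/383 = 39/383 = 0.10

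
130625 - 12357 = 118268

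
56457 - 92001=  -  35544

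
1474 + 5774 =7248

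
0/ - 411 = 0/1 = - 0.00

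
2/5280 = 1/2640 = 0.00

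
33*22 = 726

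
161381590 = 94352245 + 67029345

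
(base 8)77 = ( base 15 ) 43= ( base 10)63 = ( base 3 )2100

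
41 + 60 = 101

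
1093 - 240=853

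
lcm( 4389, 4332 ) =333564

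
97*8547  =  829059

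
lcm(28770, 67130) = 201390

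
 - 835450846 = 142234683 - 977685529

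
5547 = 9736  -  4189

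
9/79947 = 1/8883 = 0.00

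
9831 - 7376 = 2455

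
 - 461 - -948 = 487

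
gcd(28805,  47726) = 7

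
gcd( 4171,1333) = 43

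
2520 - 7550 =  - 5030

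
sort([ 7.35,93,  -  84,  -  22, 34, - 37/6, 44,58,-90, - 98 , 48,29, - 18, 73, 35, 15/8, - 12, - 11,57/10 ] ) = [ - 98,  -  90, - 84,-22, - 18, - 12, - 11,-37/6, 15/8,57/10,7.35 , 29, 34, 35,44,  48, 58, 73,93] 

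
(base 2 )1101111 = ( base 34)39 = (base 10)111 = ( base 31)3i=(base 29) 3O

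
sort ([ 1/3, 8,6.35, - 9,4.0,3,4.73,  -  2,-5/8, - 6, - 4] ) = [ - 9, - 6, - 4,  -  2,  -  5/8,1/3,3,4.0,4.73,6.35,8 ] 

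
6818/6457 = 6818/6457 = 1.06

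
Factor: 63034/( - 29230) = - 5^( - 1)*37^(-1 )*79^( - 1)*31517^1 = - 31517/14615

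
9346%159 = 124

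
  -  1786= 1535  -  3321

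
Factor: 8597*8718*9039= 2^1*3^2 * 23^1*131^1*1453^1*8597^1  =  677460811194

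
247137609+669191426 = 916329035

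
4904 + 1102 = 6006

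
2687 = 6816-4129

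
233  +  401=634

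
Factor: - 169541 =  - 17^1*9973^1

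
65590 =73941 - 8351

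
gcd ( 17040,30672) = 3408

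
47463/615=77  +  36/205=77.18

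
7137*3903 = 27855711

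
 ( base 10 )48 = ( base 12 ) 40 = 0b110000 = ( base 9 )53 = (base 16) 30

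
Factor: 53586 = 2^1*3^2*13^1*229^1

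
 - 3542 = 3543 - 7085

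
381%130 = 121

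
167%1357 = 167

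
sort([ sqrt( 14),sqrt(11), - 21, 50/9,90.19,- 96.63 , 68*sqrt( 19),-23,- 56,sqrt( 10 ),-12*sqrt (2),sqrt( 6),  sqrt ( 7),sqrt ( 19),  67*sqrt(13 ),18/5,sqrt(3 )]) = [ - 96.63, - 56, - 23, - 21,-12  *sqrt( 2 ),  sqrt( 3), sqrt(6),sqrt( 7),sqrt(10),sqrt( 11 ),18/5,sqrt(14 ),sqrt (19 ),50/9,90.19,67*sqrt(13 ) , 68*sqrt (19)] 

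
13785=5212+8573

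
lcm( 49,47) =2303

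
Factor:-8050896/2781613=- 2^4  *3^2*7^3*163^1*211^ (-1)*13183^ (  -  1)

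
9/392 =9/392  =  0.02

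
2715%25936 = 2715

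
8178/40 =204+9/20  =  204.45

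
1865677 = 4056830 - 2191153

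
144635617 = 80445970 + 64189647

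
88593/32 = 88593/32 = 2768.53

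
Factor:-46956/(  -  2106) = 2^1*3^( - 3 )*7^1*43^1= 602/27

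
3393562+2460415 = 5853977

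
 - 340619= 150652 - 491271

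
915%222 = 27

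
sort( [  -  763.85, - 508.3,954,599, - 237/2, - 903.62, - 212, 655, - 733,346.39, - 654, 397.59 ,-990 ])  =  [ - 990, - 903.62, - 763.85,-733, - 654, - 508.3, - 212, - 237/2,346.39, 397.59,599,  655,  954 ]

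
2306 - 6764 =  - 4458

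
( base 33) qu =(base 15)3e3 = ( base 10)888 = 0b1101111000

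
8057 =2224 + 5833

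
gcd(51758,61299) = 7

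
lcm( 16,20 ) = 80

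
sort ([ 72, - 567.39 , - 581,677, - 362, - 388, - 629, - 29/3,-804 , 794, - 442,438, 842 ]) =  [-804, - 629,-581,-567.39, - 442, - 388, - 362, - 29/3,72, 438,677,794,842]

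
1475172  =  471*3132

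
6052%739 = 140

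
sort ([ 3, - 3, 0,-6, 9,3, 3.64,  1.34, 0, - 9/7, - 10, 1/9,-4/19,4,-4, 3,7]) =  [ - 10,-6,- 4, - 3, - 9/7,-4/19,0,0 , 1/9,1.34,3,3,3,3.64, 4,7,  9] 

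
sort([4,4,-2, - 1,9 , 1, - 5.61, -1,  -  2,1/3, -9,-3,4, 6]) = [ - 9, - 5.61, - 3, - 2, - 2,-1,-1,1/3,1, 4, 4,4,6,9 ] 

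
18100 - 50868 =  - 32768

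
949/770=1+179/770 = 1.23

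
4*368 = 1472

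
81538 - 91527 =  - 9989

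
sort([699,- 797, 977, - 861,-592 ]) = [ - 861, - 797 , -592,699, 977 ]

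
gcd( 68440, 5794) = 2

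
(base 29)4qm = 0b1000000101100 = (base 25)6ff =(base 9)5610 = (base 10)4140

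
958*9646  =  9240868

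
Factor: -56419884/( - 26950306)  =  2^1* 3^2*157^( - 1)*85829^( - 1 )*1567219^1 = 28209942/13475153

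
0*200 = 0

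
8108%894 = 62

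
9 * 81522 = 733698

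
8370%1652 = 110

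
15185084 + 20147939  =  35333023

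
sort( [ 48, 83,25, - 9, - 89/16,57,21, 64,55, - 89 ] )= [ - 89, - 9 , - 89/16,21, 25,  48, 55, 57,64,83]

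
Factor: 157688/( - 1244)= - 39422/311=- 2^1*23^1*311^( - 1 )*857^1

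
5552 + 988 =6540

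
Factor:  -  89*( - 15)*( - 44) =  - 2^2*3^1*5^1*11^1 *89^1 = - 58740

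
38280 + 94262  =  132542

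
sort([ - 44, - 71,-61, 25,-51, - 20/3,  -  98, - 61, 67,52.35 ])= [ - 98, - 71 , - 61, - 61, - 51, - 44  , - 20/3,25,52.35, 67]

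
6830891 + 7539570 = 14370461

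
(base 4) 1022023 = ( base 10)4747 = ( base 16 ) 128b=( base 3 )20111211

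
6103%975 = 253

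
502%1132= 502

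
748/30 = 24+ 14/15 = 24.93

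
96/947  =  96/947= 0.10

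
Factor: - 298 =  - 2^1*149^1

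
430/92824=215/46412 = 0.00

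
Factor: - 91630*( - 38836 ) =3558542680= 2^3*5^1 * 7^3*11^1*17^1 * 19^1*73^1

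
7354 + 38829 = 46183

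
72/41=72/41 = 1.76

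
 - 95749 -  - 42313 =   -  53436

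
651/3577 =93/511 =0.18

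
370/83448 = 185/41724 = 0.00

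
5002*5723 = 28626446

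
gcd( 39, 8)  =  1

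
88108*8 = 704864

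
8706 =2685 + 6021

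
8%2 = 0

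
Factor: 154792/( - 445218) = - 2^2* 3^(-1) * 11^1* 1759^1*74203^( - 1 )  =  - 77396/222609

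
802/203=3 + 193/203 =3.95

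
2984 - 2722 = 262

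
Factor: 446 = 2^1*223^1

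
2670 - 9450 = -6780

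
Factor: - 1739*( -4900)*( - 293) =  - 2^2*5^2*7^2*37^1*47^1*293^1 = -2496682300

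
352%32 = 0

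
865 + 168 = 1033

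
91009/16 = 91009/16 = 5688.06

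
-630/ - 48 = 13 + 1/8 = 13.12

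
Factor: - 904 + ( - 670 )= - 2^1 * 787^1 = - 1574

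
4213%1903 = 407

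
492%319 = 173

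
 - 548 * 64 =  - 35072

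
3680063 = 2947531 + 732532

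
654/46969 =654/46969= 0.01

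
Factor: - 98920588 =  - 2^2*13^1*1902319^1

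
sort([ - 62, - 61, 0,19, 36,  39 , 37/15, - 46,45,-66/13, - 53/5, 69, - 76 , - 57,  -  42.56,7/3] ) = [ - 76, - 62, - 61 , - 57, - 46, - 42.56, - 53/5, - 66/13 , 0,7/3,37/15,19,36, 39,45,69]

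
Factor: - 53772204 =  - 2^2 * 3^1*19^1*181^1*1303^1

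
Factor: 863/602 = 2^( - 1 )*7^ (-1)*43^(-1)*863^1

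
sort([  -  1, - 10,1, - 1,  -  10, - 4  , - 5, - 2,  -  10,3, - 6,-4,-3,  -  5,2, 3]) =[ - 10, - 10, - 10,-6, - 5, - 5,  -  4,-4, - 3,-2,- 1, - 1,1, 2,3,3 ] 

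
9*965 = 8685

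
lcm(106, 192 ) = 10176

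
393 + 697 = 1090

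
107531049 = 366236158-258705109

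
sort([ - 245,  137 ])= [ - 245, 137] 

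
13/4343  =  13/4343  =  0.00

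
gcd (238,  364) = 14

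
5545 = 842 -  - 4703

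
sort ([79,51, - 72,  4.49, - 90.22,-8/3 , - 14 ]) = [  -  90.22, - 72, - 14, - 8/3,4.49, 51,79] 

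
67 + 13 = 80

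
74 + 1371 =1445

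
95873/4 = 23968+1/4 = 23968.25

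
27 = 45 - 18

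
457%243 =214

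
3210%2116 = 1094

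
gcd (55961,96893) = 1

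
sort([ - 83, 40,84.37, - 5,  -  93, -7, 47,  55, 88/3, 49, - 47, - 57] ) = [ - 93,-83, - 57, - 47,  -  7, - 5,88/3,40, 47 , 49, 55, 84.37]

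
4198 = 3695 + 503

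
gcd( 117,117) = 117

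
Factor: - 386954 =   -  2^1 *17^1*19^1*599^1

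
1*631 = 631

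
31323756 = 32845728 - 1521972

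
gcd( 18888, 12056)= 8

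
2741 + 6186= 8927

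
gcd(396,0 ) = 396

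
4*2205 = 8820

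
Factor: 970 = 2^1*5^1*97^1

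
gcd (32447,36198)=1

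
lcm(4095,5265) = 36855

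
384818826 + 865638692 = 1250457518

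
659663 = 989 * 667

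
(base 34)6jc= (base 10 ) 7594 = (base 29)90p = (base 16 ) 1DAA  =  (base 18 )157g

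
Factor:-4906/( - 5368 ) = 2^( - 2)* 61^( - 1)*223^1 =223/244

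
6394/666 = 3197/333= 9.60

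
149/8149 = 149/8149 = 0.02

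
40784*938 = 38255392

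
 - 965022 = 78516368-79481390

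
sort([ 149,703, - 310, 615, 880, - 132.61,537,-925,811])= [ - 925, - 310,-132.61, 149 , 537,615, 703, 811,  880 ] 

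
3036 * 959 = 2911524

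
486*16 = 7776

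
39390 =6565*6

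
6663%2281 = 2101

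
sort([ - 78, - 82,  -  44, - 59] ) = [-82, - 78, - 59, - 44]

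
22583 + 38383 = 60966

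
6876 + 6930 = 13806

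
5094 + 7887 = 12981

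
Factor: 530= 2^1*5^1*53^1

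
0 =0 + 0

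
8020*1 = 8020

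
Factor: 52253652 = 2^2*3^1 * 11^1*503^1*787^1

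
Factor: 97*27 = 3^3*97^1 = 2619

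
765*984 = 752760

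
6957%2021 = 894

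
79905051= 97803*817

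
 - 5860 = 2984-8844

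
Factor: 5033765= 5^1*11^1*19^1*4817^1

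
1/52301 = 1/52301 = 0.00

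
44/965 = 44/965 = 0.05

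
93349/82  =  1138 + 33/82  =  1138.40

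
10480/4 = 2620 = 2620.00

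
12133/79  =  153+46/79=153.58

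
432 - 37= 395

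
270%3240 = 270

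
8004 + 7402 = 15406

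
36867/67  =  36867/67 = 550.25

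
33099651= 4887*6773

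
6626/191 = 34+132/191 = 34.69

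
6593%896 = 321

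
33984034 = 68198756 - 34214722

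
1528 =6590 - 5062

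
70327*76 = 5344852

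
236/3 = 78+2/3 = 78.67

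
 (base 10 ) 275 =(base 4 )10103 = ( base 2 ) 100010011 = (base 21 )d2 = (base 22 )CB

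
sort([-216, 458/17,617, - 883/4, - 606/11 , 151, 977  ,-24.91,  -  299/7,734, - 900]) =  [ - 900,  -  883/4, - 216,-606/11,- 299/7, - 24.91,458/17,151,617,734, 977 ]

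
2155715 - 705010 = 1450705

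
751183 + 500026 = 1251209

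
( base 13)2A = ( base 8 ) 44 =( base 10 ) 36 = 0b100100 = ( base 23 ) 1D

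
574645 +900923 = 1475568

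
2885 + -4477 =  - 1592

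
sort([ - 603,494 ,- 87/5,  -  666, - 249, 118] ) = [ - 666, - 603, - 249, - 87/5,118, 494 ] 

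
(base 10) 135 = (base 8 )207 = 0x87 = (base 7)252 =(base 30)4F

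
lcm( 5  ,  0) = 0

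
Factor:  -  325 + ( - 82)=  - 11^1 * 37^1 = -  407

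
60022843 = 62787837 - 2764994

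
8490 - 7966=524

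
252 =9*28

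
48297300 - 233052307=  - 184755007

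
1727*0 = 0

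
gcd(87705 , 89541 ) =9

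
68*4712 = 320416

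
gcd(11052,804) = 12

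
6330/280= 22+17/28 = 22.61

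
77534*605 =46908070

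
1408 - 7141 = -5733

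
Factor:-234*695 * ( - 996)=161979480 = 2^3 * 3^3 * 5^1*13^1*83^1*139^1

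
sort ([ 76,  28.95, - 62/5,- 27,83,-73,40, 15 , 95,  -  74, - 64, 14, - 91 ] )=[ -91,-74, - 73,- 64,-27,- 62/5,14, 15, 28.95, 40, 76, 83 , 95 ]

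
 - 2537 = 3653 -6190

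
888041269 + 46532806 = 934574075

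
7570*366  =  2770620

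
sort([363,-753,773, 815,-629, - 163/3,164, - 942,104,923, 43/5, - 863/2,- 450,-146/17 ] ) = [ - 942 ,  -  753,-629, - 450,-863/2, - 163/3, - 146/17, 43/5, 104,164,363,773,815,923 ]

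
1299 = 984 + 315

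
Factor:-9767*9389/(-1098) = 91702363/1098 = 2^( - 1)*3^(-2)*41^1 *61^( - 1)*229^1 *9767^1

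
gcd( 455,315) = 35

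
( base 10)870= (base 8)1546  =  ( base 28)132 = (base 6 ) 4010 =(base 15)3d0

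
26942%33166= 26942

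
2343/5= 468 + 3/5 = 468.60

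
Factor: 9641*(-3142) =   -  30292022 = - 2^1*31^1*311^1*1571^1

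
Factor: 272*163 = 2^4*17^1*163^1 = 44336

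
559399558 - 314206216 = 245193342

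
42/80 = 21/40 = 0.53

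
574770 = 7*82110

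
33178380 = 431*76980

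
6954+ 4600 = 11554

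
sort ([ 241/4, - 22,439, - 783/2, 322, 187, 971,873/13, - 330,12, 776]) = [-783/2, - 330,  -  22, 12,241/4,  873/13, 187 , 322, 439, 776,  971]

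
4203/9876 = 1401/3292 = 0.43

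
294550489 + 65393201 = 359943690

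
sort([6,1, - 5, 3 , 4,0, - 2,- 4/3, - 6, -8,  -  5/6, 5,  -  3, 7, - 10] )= [ - 10,- 8,- 6, - 5,  -  3, - 2, - 4/3,-5/6 , 0, 1,3 , 4, 5,6,7] 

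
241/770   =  241/770   =  0.31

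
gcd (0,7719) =7719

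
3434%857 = 6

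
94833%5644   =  4529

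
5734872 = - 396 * ( - 14482)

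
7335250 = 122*60125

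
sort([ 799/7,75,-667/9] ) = [ - 667/9, 75, 799/7] 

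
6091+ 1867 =7958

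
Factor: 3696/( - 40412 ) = -924/10103 = - 2^2*3^1*7^1*11^1  *10103^( - 1) 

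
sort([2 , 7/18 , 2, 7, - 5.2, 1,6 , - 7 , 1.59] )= [ - 7, - 5.2, 7/18 , 1 , 1.59,2,2, 6, 7]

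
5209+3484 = 8693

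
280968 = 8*35121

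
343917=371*927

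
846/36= 47/2 = 23.50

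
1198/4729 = 1198/4729 = 0.25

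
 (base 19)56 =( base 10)101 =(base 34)2x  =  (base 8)145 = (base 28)3H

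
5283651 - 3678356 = 1605295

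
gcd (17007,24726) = 3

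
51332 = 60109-8777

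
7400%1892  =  1724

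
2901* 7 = 20307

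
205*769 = 157645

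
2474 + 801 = 3275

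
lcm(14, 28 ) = 28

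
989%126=107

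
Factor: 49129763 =19^1 * 2585777^1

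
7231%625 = 356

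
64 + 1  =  65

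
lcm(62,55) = 3410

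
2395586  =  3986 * 601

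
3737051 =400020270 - 396283219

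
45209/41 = 45209/41 = 1102.66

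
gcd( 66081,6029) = 1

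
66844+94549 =161393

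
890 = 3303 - 2413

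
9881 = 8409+1472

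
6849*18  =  123282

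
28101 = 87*323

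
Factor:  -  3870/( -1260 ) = 43/14=2^( - 1)*7^( - 1 )*43^1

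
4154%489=242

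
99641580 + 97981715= 197623295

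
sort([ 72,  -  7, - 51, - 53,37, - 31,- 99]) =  [ - 99, - 53, - 51, - 31,- 7, 37,  72 ]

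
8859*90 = 797310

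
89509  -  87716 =1793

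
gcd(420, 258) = 6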